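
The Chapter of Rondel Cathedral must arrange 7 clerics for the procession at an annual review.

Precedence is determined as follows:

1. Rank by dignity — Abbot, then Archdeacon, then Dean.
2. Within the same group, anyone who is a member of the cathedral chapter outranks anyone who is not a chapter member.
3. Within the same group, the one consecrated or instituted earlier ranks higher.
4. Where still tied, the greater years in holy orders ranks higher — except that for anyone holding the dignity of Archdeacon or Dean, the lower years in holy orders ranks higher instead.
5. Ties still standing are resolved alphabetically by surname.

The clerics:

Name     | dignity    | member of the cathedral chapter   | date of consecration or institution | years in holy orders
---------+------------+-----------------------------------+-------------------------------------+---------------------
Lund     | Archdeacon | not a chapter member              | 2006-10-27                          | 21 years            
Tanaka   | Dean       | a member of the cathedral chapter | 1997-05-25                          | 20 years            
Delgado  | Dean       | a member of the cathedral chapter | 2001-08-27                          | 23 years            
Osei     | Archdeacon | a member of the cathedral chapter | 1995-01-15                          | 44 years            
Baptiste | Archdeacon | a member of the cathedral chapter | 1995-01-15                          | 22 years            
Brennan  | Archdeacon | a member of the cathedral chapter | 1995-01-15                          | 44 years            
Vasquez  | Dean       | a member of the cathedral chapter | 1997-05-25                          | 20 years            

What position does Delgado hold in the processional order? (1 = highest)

7

By dignity: Baptiste, Brennan, Osei and Lund (Archdeacon); then Tanaka, Vasquez and Delgado (Dean).
Among Baptiste, Brennan, Osei and Lund, a member of the cathedral chapter before not a chapter member: Baptiste, Brennan and Osei (a member of the cathedral chapter) before Lund (not a chapter member).
Baptiste, Brennan and Osei all have date of consecration or institution 1995-01-15, so the next rule applies.
Among Baptiste, Brennan and Osei, by years in holy orders (lower first) (reversed rule for this group): Baptiste (22 years) before Brennan and Osei (44 years).
Among Brennan and Osei, alphabetically by surname: Brennan before Osei.
Tanaka, Vasquez and Delgado are each a member of the cathedral chapter, so the next rule applies.
Among Tanaka, Vasquez and Delgado, by date of consecration or institution (earlier first): Tanaka and Vasquez (1997-05-25) before Delgado (2001-08-27).
Tanaka and Vasquez both have years in holy orders 20 years, so the next rule applies.
Among Tanaka and Vasquez, alphabetically by surname: Tanaka before Vasquez.
Order: Baptiste, Brennan, Osei, Lund, Tanaka, Vasquez, Delgado. So position 7.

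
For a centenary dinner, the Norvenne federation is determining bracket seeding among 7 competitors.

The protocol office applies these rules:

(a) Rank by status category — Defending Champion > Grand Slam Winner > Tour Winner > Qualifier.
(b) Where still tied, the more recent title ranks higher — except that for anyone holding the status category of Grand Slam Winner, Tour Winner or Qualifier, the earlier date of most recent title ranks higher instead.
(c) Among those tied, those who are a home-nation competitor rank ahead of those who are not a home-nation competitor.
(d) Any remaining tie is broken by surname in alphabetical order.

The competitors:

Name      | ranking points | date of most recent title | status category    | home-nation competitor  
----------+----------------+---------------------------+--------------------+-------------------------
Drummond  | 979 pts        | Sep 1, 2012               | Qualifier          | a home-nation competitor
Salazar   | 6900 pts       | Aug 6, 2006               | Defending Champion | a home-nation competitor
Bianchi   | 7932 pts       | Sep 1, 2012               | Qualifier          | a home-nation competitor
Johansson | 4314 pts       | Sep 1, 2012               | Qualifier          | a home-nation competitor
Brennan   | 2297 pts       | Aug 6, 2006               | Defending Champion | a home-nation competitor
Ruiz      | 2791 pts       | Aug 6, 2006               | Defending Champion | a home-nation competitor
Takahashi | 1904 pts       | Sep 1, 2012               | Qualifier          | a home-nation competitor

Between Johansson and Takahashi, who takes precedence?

By status category: Brennan, Ruiz and Salazar (Defending Champion); then Bianchi, Drummond, Johansson and Takahashi (Qualifier).
Brennan, Ruiz and Salazar all have date of most recent title Aug 6, 2006, so the next rule applies.
Brennan, Ruiz and Salazar are each a home-nation competitor, so the next rule applies.
Among Brennan, Ruiz and Salazar, alphabetically by surname: Brennan before Ruiz before Salazar.
Bianchi, Drummond, Johansson and Takahashi all have date of most recent title Sep 1, 2012, so the next rule applies.
Bianchi, Drummond, Johansson and Takahashi are each a home-nation competitor, so the next rule applies.
Among Bianchi, Drummond, Johansson and Takahashi, alphabetically by surname: Bianchi before Drummond before Johansson before Takahashi.
So Johansson takes precedence.

Johansson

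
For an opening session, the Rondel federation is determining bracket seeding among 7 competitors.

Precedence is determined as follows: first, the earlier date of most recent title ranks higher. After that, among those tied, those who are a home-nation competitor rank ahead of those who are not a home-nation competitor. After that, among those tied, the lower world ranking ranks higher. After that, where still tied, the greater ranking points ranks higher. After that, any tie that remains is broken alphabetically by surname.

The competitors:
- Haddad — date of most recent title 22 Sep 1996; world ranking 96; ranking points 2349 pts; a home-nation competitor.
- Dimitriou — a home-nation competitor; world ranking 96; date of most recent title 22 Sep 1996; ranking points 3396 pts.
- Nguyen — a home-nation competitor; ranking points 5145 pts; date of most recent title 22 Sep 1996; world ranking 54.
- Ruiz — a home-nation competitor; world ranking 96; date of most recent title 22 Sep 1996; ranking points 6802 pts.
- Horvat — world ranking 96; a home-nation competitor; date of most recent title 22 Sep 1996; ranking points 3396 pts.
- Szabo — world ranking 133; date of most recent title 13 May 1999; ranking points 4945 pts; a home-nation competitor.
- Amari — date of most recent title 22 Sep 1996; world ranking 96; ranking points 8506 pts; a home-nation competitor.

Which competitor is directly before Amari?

Nguyen

By date of most recent title (earlier first): Nguyen, Amari, Ruiz, Dimitriou, Horvat and Haddad (each 22 Sep 1996); then Szabo (13 May 1999).
Nguyen, Amari, Ruiz, Dimitriou, Horvat and Haddad are each a home-nation competitor, so the next rule applies.
Among Nguyen, Amari, Ruiz, Dimitriou, Horvat and Haddad, by world ranking (lower first): Nguyen (54) before Amari, Ruiz, Dimitriou, Horvat and Haddad (96).
Among Amari, Ruiz, Dimitriou, Horvat and Haddad, by ranking points (higher first): Amari (8506 pts) before Ruiz (6802 pts) before Dimitriou and Horvat (3396 pts) before Haddad (2349 pts).
Among Dimitriou and Horvat, alphabetically by surname: Dimitriou before Horvat.
Order: Nguyen, Amari, Ruiz, Dimitriou, Horvat, Haddad, Szabo.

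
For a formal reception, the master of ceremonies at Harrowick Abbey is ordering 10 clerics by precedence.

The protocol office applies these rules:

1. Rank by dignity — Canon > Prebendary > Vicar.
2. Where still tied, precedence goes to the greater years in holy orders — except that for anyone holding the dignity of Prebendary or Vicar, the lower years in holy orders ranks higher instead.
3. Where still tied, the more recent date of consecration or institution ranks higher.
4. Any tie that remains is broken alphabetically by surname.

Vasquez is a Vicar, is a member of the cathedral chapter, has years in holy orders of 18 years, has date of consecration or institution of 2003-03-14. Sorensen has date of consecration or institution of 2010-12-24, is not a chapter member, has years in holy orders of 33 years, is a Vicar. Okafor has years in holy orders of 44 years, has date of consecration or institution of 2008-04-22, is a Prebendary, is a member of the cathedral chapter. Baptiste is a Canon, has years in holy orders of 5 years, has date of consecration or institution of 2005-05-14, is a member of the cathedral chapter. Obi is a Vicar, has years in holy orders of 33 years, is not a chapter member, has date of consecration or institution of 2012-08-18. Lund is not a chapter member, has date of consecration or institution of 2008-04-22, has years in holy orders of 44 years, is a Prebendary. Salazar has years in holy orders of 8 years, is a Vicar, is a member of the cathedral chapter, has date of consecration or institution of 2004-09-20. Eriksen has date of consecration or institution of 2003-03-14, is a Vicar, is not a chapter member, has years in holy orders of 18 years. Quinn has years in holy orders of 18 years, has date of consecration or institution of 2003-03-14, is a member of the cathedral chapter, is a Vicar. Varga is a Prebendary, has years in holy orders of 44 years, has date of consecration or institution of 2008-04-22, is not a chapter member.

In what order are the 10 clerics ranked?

By dignity: Baptiste (Canon); then Lund, Okafor and Varga (Prebendary); then Salazar, Eriksen, Quinn, Vasquez, Obi and Sorensen (Vicar).
Lund, Okafor and Varga all have years in holy orders 44 years, so the next rule applies.
Lund, Okafor and Varga all have date of consecration or institution 2008-04-22, so the next rule applies.
Among Lund, Okafor and Varga, alphabetically by surname: Lund before Okafor before Varga.
Among Salazar, Eriksen, Quinn, Vasquez, Obi and Sorensen, by years in holy orders (lower first) (reversed rule for this group): Salazar (8 years) before Eriksen, Quinn and Vasquez (18 years) before Obi and Sorensen (33 years).
Eriksen, Quinn and Vasquez all have date of consecration or institution 2003-03-14, so the next rule applies.
Among Eriksen, Quinn and Vasquez, alphabetically by surname: Eriksen before Quinn before Vasquez.
Among Obi and Sorensen, by date of consecration or institution (later first): Obi (2012-08-18) before Sorensen (2010-12-24).
Full order: Baptiste, Lund, Okafor, Varga, Salazar, Eriksen, Quinn, Vasquez, Obi, Sorensen.

Baptiste, Lund, Okafor, Varga, Salazar, Eriksen, Quinn, Vasquez, Obi, Sorensen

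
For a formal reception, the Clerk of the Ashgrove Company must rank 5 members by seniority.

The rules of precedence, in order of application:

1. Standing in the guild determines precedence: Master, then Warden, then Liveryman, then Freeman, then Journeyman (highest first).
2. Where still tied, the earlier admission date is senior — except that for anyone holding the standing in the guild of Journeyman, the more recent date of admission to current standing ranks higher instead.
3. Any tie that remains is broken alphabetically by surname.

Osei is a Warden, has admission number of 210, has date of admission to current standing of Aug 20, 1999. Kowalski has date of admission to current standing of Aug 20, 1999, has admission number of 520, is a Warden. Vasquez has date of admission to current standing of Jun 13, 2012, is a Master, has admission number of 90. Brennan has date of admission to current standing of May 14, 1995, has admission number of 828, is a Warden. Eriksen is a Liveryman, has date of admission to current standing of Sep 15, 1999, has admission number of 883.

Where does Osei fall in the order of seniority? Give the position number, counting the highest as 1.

4

By standing in the guild: Vasquez (Master); then Brennan, Kowalski and Osei (Warden); then Eriksen (Liveryman).
Among Brennan, Kowalski and Osei, by date of admission to current standing (earlier first): Brennan (May 14, 1995) before Kowalski and Osei (Aug 20, 1999).
Among Kowalski and Osei, alphabetically by surname: Kowalski before Osei.
Order: Vasquez, Brennan, Kowalski, Osei, Eriksen. So position 4.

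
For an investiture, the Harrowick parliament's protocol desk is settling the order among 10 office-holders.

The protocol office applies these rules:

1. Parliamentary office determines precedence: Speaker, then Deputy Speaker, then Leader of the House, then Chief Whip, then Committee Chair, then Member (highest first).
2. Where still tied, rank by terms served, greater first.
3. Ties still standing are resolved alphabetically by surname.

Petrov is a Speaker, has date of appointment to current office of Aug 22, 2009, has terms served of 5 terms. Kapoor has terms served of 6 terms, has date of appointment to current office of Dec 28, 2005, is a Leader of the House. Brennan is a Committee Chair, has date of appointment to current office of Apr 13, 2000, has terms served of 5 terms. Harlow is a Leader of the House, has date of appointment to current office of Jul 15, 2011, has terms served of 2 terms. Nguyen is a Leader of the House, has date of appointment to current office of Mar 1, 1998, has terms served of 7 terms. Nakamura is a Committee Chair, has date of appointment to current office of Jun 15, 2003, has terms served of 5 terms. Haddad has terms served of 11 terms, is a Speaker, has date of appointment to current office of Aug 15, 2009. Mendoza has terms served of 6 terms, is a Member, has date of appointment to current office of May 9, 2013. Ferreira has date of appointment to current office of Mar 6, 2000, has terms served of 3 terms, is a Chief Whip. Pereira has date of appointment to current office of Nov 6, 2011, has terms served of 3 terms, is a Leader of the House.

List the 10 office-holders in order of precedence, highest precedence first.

Haddad, Petrov, Nguyen, Kapoor, Pereira, Harlow, Ferreira, Brennan, Nakamura, Mendoza

By parliamentary office: Haddad and Petrov (Speaker); then Nguyen, Kapoor, Pereira and Harlow (Leader of the House); then Ferreira (Chief Whip); then Brennan and Nakamura (Committee Chair); then Mendoza (Member).
Among Haddad and Petrov, by terms served (higher first): Haddad (11 terms) before Petrov (5 terms).
Among Nguyen, Kapoor, Pereira and Harlow, by terms served (higher first): Nguyen (7 terms) before Kapoor (6 terms) before Pereira (3 terms) before Harlow (2 terms).
Brennan and Nakamura both have terms served 5 terms, so the next rule applies.
Among Brennan and Nakamura, alphabetically by surname: Brennan before Nakamura.
Full order: Haddad, Petrov, Nguyen, Kapoor, Pereira, Harlow, Ferreira, Brennan, Nakamura, Mendoza.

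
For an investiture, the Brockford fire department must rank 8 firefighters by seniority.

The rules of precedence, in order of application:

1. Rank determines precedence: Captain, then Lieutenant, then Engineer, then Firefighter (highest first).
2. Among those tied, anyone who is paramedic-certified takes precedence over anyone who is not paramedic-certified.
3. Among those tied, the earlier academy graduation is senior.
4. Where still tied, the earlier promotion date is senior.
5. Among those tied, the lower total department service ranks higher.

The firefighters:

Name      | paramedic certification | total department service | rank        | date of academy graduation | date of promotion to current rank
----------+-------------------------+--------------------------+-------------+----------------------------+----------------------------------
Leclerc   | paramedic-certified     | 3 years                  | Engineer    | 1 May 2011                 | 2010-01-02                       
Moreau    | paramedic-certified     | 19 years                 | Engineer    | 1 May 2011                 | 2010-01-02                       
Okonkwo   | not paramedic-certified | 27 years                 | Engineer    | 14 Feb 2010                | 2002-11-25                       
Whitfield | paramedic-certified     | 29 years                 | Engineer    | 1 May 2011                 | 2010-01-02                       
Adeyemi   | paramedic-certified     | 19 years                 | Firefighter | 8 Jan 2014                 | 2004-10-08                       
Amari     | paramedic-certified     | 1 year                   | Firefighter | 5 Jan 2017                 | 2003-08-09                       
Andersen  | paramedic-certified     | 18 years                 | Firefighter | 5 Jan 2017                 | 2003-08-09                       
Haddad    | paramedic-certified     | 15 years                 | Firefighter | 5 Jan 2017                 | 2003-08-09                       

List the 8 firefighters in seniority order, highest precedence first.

By rank: Leclerc, Moreau, Whitfield and Okonkwo (Engineer); then Adeyemi, Amari, Haddad and Andersen (Firefighter).
Among Leclerc, Moreau, Whitfield and Okonkwo, paramedic-certified before not paramedic-certified: Leclerc, Moreau and Whitfield (paramedic-certified) before Okonkwo (not paramedic-certified).
Leclerc, Moreau and Whitfield all have date of academy graduation 1 May 2011, so the next rule applies.
Leclerc, Moreau and Whitfield all have date of promotion to current rank 2010-01-02, so the next rule applies.
Among Leclerc, Moreau and Whitfield, by total department service (lower first): Leclerc (3 years) before Moreau (19 years) before Whitfield (29 years).
Adeyemi, Amari, Haddad and Andersen are each paramedic-certified, so the next rule applies.
Among Adeyemi, Amari, Haddad and Andersen, by date of academy graduation (earlier first): Adeyemi (8 Jan 2014) before Amari, Haddad and Andersen (5 Jan 2017).
Amari, Haddad and Andersen all have date of promotion to current rank 2003-08-09, so the next rule applies.
Among Amari, Haddad and Andersen, by total department service (lower first): Amari (1 year) before Haddad (15 years) before Andersen (18 years).
Full order: Leclerc, Moreau, Whitfield, Okonkwo, Adeyemi, Amari, Haddad, Andersen.

Leclerc, Moreau, Whitfield, Okonkwo, Adeyemi, Amari, Haddad, Andersen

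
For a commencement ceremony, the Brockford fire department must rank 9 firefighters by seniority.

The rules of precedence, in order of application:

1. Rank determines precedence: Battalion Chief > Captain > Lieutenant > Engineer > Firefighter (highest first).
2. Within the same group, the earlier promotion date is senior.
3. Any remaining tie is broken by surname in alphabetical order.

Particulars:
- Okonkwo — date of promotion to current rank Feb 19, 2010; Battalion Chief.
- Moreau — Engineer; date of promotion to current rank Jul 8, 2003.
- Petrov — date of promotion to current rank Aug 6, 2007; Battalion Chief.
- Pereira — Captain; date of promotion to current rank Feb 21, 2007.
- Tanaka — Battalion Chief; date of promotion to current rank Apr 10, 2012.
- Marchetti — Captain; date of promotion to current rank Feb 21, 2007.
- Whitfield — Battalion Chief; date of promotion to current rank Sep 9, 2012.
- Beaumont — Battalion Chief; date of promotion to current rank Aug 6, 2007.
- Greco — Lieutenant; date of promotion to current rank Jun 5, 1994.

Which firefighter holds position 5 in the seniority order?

Whitfield

By rank: Beaumont, Petrov, Okonkwo, Tanaka and Whitfield (Battalion Chief); then Marchetti and Pereira (Captain); then Greco (Lieutenant); then Moreau (Engineer).
Among Beaumont, Petrov, Okonkwo, Tanaka and Whitfield, by date of promotion to current rank (earlier first): Beaumont and Petrov (Aug 6, 2007) before Okonkwo (Feb 19, 2010) before Tanaka (Apr 10, 2012) before Whitfield (Sep 9, 2012).
Among Beaumont and Petrov, alphabetically by surname: Beaumont before Petrov.
Marchetti and Pereira both have date of promotion to current rank Feb 21, 2007, so the next rule applies.
Among Marchetti and Pereira, alphabetically by surname: Marchetti before Pereira.
Order: Beaumont, Petrov, Okonkwo, Tanaka, Whitfield, Marchetti, Pereira, Greco, Moreau.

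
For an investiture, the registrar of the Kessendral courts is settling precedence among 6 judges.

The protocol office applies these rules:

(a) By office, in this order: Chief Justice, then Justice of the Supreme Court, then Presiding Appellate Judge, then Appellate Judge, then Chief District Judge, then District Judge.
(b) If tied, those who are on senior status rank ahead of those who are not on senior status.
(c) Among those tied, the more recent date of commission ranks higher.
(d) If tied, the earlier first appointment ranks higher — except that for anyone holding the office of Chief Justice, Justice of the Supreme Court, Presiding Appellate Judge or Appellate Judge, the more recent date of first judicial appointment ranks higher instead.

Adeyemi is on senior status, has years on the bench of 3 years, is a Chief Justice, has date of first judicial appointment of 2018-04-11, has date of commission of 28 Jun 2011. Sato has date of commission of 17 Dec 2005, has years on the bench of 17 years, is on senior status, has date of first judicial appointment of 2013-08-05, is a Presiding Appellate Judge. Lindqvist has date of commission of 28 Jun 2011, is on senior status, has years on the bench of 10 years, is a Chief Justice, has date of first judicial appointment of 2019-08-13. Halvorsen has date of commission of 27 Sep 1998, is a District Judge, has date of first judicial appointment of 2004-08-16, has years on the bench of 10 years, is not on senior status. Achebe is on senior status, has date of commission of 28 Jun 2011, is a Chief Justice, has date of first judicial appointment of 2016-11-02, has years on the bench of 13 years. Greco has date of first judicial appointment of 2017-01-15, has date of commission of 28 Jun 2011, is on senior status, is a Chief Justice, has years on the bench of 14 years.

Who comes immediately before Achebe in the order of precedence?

Greco

By office: Lindqvist, Adeyemi, Greco and Achebe (Chief Justice); then Sato (Presiding Appellate Judge); then Halvorsen (District Judge).
Lindqvist, Adeyemi, Greco and Achebe are each on senior status, so the next rule applies.
Lindqvist, Adeyemi, Greco and Achebe all have date of commission 28 Jun 2011, so the next rule applies.
Among Lindqvist, Adeyemi, Greco and Achebe, by date of first judicial appointment (later first) (reversed rule for this group): Lindqvist (2019-08-13) before Adeyemi (2018-04-11) before Greco (2017-01-15) before Achebe (2016-11-02).
Order: Lindqvist, Adeyemi, Greco, Achebe, Sato, Halvorsen.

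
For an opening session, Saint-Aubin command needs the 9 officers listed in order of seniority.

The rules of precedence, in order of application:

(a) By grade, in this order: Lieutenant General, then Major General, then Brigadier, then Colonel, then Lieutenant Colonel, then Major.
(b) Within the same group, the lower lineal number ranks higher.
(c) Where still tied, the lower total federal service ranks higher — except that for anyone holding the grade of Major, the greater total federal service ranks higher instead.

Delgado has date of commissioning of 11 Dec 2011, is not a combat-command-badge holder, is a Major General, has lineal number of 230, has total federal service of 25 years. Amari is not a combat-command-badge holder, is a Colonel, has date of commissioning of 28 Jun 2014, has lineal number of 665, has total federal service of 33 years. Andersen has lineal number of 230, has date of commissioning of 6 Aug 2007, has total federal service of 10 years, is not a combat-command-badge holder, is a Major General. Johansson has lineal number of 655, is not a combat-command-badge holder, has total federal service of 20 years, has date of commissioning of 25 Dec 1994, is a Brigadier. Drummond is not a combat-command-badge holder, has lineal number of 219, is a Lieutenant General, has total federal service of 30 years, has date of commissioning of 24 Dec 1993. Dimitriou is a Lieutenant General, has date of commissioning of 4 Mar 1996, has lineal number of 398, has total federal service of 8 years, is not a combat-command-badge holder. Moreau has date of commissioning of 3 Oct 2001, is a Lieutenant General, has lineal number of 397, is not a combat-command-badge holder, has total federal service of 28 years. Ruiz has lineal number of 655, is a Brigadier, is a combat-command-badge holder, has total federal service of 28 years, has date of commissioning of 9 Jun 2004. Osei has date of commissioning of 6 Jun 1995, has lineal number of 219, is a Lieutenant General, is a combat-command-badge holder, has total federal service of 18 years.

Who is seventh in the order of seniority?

By grade: Osei, Drummond, Moreau and Dimitriou (Lieutenant General); then Andersen and Delgado (Major General); then Johansson and Ruiz (Brigadier); then Amari (Colonel).
Among Osei, Drummond, Moreau and Dimitriou, by lineal number (lower first): Osei and Drummond (219) before Moreau (397) before Dimitriou (398).
Among Osei and Drummond, by total federal service (lower first): Osei (18 years) before Drummond (30 years).
Andersen and Delgado both have lineal number 230, so the next rule applies.
Among Andersen and Delgado, by total federal service (lower first): Andersen (10 years) before Delgado (25 years).
Johansson and Ruiz both have lineal number 655, so the next rule applies.
Among Johansson and Ruiz, by total federal service (lower first): Johansson (20 years) before Ruiz (28 years).
Order: Osei, Drummond, Moreau, Dimitriou, Andersen, Delgado, Johansson, Ruiz, Amari.

Johansson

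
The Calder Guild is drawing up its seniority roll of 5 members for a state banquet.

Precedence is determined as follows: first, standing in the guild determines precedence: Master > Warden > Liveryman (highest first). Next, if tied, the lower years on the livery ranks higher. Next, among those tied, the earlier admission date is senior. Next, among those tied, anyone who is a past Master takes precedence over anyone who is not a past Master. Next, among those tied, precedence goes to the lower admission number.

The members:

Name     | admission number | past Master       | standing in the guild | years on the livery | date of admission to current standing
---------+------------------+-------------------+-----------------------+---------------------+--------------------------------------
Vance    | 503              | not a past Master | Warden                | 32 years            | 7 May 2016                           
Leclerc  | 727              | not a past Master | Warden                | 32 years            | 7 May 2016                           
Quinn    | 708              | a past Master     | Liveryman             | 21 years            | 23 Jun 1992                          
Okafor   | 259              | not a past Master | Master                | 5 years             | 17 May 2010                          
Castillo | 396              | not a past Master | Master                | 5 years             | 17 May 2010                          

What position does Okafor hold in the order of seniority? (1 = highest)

By standing in the guild: Okafor and Castillo (Master); then Vance and Leclerc (Warden); then Quinn (Liveryman).
Okafor and Castillo both have years on the livery 5 years, so the next rule applies.
Okafor and Castillo both have date of admission to current standing 17 May 2010, so the next rule applies.
Okafor and Castillo are each not a past Master, so the next rule applies.
Among Okafor and Castillo, by admission number (lower first): Okafor (259) before Castillo (396).
Vance and Leclerc both have years on the livery 32 years, so the next rule applies.
Vance and Leclerc both have date of admission to current standing 7 May 2016, so the next rule applies.
Vance and Leclerc are each not a past Master, so the next rule applies.
Among Vance and Leclerc, by admission number (lower first): Vance (503) before Leclerc (727).
Order: Okafor, Castillo, Vance, Leclerc, Quinn. So position 1.

1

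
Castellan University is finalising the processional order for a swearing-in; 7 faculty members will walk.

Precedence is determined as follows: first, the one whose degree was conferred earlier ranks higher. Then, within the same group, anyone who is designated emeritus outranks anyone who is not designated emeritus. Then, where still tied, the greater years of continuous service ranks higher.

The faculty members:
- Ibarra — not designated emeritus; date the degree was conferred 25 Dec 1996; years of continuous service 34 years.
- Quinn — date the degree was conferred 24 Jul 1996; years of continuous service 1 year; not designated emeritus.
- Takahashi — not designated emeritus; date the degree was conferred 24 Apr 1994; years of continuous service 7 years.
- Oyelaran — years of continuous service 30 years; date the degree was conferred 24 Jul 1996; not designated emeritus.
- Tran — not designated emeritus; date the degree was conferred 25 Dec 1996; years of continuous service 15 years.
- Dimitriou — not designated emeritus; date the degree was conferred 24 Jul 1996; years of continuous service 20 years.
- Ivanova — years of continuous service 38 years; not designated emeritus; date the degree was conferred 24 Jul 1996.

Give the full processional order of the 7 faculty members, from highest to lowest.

Takahashi, Ivanova, Oyelaran, Dimitriou, Quinn, Ibarra, Tran

By date the degree was conferred (earlier first): Takahashi (24 Apr 1994); then Ivanova, Oyelaran, Dimitriou and Quinn (each 24 Jul 1996); then Ibarra and Tran (both 25 Dec 1996).
Ivanova, Oyelaran, Dimitriou and Quinn are each not designated emeritus, so the next rule applies.
Among Ivanova, Oyelaran, Dimitriou and Quinn, by years of continuous service (higher first): Ivanova (38 years) before Oyelaran (30 years) before Dimitriou (20 years) before Quinn (1 year).
Ibarra and Tran are each not designated emeritus, so the next rule applies.
Among Ibarra and Tran, by years of continuous service (higher first): Ibarra (34 years) before Tran (15 years).
Full order: Takahashi, Ivanova, Oyelaran, Dimitriou, Quinn, Ibarra, Tran.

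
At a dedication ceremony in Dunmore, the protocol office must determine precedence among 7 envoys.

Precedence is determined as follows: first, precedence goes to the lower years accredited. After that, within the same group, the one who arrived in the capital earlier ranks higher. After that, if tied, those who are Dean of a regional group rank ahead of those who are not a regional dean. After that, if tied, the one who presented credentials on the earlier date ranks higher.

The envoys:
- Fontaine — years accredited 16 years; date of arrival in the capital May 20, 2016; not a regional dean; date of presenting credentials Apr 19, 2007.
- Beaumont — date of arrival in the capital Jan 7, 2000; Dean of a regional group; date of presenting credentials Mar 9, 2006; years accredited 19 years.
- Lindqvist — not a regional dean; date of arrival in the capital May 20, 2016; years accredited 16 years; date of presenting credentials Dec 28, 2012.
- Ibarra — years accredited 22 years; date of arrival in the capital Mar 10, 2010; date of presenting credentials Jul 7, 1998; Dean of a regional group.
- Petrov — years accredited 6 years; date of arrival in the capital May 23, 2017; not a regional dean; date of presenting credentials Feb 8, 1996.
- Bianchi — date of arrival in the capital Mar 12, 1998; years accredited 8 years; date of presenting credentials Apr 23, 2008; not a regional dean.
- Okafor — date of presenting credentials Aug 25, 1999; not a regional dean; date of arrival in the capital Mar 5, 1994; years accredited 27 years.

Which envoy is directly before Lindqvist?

By years accredited (lower first): Petrov (6 years); then Bianchi (8 years); then Fontaine and Lindqvist (both 16 years); then Beaumont (19 years); then Ibarra (22 years); then Okafor (27 years).
Fontaine and Lindqvist both have date of arrival in the capital May 20, 2016, so the next rule applies.
Fontaine and Lindqvist are each not a regional dean, so the next rule applies.
Among Fontaine and Lindqvist, by date of presenting credentials (earlier first): Fontaine (Apr 19, 2007) before Lindqvist (Dec 28, 2012).
Order: Petrov, Bianchi, Fontaine, Lindqvist, Beaumont, Ibarra, Okafor.

Fontaine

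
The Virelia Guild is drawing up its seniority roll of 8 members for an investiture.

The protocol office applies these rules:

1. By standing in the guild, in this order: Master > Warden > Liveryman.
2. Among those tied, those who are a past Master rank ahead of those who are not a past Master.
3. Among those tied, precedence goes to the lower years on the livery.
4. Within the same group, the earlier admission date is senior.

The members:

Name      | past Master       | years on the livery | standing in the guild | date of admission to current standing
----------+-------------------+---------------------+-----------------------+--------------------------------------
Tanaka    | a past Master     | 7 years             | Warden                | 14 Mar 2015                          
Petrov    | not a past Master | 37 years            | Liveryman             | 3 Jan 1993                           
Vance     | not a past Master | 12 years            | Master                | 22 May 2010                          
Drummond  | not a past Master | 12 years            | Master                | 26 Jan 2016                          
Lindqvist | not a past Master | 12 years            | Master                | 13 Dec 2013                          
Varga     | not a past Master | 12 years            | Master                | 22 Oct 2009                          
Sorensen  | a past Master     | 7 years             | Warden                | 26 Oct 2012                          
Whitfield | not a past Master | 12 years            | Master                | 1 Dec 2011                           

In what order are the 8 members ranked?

By standing in the guild: Varga, Vance, Whitfield, Lindqvist and Drummond (Master); then Sorensen and Tanaka (Warden); then Petrov (Liveryman).
Varga, Vance, Whitfield, Lindqvist and Drummond are each not a past Master, so the next rule applies.
Varga, Vance, Whitfield, Lindqvist and Drummond all have years on the livery 12 years, so the next rule applies.
Among Varga, Vance, Whitfield, Lindqvist and Drummond, by date of admission to current standing (earlier first): Varga (22 Oct 2009) before Vance (22 May 2010) before Whitfield (1 Dec 2011) before Lindqvist (13 Dec 2013) before Drummond (26 Jan 2016).
Sorensen and Tanaka are each a past Master, so the next rule applies.
Sorensen and Tanaka both have years on the livery 7 years, so the next rule applies.
Among Sorensen and Tanaka, by date of admission to current standing (earlier first): Sorensen (26 Oct 2012) before Tanaka (14 Mar 2015).
Full order: Varga, Vance, Whitfield, Lindqvist, Drummond, Sorensen, Tanaka, Petrov.

Varga, Vance, Whitfield, Lindqvist, Drummond, Sorensen, Tanaka, Petrov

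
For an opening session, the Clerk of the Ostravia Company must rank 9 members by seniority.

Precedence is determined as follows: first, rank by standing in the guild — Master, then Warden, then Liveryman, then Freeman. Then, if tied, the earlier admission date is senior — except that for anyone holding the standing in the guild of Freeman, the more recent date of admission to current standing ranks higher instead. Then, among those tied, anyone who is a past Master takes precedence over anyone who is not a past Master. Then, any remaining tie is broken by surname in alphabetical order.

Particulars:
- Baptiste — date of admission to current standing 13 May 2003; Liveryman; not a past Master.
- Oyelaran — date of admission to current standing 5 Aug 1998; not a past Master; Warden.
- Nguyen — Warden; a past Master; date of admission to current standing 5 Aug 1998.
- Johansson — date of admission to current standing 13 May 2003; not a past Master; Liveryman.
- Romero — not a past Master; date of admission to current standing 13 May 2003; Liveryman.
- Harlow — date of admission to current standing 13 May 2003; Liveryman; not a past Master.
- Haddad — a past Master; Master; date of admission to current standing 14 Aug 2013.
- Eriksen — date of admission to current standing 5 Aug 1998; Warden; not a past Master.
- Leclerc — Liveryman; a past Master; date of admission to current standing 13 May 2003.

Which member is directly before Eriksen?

Nguyen

By standing in the guild: Haddad (Master); then Nguyen, Eriksen and Oyelaran (Warden); then Leclerc, Baptiste, Harlow, Johansson and Romero (Liveryman).
Nguyen, Eriksen and Oyelaran all have date of admission to current standing 5 Aug 1998, so the next rule applies.
Among Nguyen, Eriksen and Oyelaran, a past Master before not a past Master: Nguyen (a past Master) before Eriksen and Oyelaran (not a past Master).
Among Eriksen and Oyelaran, alphabetically by surname: Eriksen before Oyelaran.
Leclerc, Baptiste, Harlow, Johansson and Romero all have date of admission to current standing 13 May 2003, so the next rule applies.
Among Leclerc, Baptiste, Harlow, Johansson and Romero, a past Master before not a past Master: Leclerc (a past Master) before Baptiste, Harlow, Johansson and Romero (not a past Master).
Among Baptiste, Harlow, Johansson and Romero, alphabetically by surname: Baptiste before Harlow before Johansson before Romero.
Order: Haddad, Nguyen, Eriksen, Oyelaran, Leclerc, Baptiste, Harlow, Johansson, Romero.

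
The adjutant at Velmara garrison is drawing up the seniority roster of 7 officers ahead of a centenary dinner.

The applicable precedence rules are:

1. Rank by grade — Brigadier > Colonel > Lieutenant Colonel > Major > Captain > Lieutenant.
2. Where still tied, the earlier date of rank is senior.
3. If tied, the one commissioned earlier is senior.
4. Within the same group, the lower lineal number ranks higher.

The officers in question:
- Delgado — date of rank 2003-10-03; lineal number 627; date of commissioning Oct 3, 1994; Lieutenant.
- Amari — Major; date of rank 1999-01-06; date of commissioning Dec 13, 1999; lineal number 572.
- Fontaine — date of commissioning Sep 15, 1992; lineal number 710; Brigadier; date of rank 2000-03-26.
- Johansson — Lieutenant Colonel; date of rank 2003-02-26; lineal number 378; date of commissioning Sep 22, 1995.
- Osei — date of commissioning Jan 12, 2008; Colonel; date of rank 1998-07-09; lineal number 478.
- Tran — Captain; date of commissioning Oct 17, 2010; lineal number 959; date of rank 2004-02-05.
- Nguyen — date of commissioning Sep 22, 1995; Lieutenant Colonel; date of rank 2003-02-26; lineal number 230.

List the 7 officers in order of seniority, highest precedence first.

By grade: Fontaine (Brigadier); then Osei (Colonel); then Nguyen and Johansson (Lieutenant Colonel); then Amari (Major); then Tran (Captain); then Delgado (Lieutenant).
Nguyen and Johansson both have date of rank 2003-02-26, so the next rule applies.
Nguyen and Johansson both have date of commissioning Sep 22, 1995, so the next rule applies.
Among Nguyen and Johansson, by lineal number (lower first): Nguyen (230) before Johansson (378).
Full order: Fontaine, Osei, Nguyen, Johansson, Amari, Tran, Delgado.

Fontaine, Osei, Nguyen, Johansson, Amari, Tran, Delgado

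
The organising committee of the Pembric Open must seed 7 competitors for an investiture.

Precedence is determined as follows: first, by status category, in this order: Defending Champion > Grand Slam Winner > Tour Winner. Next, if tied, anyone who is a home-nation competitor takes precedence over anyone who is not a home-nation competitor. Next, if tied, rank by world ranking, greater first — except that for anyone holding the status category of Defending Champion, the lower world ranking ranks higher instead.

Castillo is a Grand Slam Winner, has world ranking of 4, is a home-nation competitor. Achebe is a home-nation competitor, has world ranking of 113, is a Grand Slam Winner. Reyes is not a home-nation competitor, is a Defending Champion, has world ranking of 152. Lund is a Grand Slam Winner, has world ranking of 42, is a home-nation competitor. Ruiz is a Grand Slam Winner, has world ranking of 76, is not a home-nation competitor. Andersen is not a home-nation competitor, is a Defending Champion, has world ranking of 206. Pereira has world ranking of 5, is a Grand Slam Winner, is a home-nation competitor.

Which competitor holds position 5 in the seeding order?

By status category: Reyes and Andersen (Defending Champion); then Achebe, Lund, Pereira, Castillo and Ruiz (Grand Slam Winner).
Reyes and Andersen are each not a home-nation competitor, so the next rule applies.
Among Reyes and Andersen, by world ranking (lower first) (reversed rule for this group): Reyes (152) before Andersen (206).
Among Achebe, Lund, Pereira, Castillo and Ruiz, a home-nation competitor before not a home-nation competitor: Achebe, Lund, Pereira and Castillo (a home-nation competitor) before Ruiz (not a home-nation competitor).
Among Achebe, Lund, Pereira and Castillo, by world ranking (higher first): Achebe (113) before Lund (42) before Pereira (5) before Castillo (4).
Order: Reyes, Andersen, Achebe, Lund, Pereira, Castillo, Ruiz.

Pereira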